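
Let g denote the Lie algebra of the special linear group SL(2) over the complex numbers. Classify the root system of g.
This is sl(2), which has dimension 2^2 - 1 = 3 and rank 2 - 1 = 1 (a Cartan subalgebra is the diagonal traceless matrices). In the classification of classical Lie algebras, the special linear algebra sl(n+1) has type A_n; here n = 1, so the Dynkin diagram is a chain of 1 nodes with single edges (A_1). Hence the type is A_1.

A_1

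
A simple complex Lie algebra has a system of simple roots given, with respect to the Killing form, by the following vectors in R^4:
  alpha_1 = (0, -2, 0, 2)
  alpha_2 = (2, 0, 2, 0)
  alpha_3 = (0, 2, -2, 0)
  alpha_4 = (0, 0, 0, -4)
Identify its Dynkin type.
C4

Compute the Cartan integers a_ij = 2(alpha_i, alpha_j)/(alpha_j, alpha_j); the resulting 4x4 Cartan matrix is
[[2, 0, -1, -1], [0, 2, -1, 0], [-1, -1, 2, 0], [-2, 0, 0, 2]].
The roots have two lengths (squared-length ratio 2:1); the short ones are alpha_{1,2,3}. The associated Dynkin diagram is a chain of 4 nodes with a double edge at one end; the terminal node there is the unique long simple root (C_4), so the type is C_4 (the algebra sp(8)).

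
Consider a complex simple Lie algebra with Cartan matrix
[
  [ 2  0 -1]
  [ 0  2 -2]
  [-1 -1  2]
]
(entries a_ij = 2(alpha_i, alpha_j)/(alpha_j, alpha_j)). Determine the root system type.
The matrix has rank 3 with 2's on the diagonal. Reading the off-diagonal entries as Dynkin edges (a single edge where a_ij = a_ji = -1; a double or triple edge where a_ij * a_ji = 2 or 3), the diagram is a chain of 3 nodes with a double edge at one end; the terminal node there is the unique long simple root (C_3). One simple-root ordering that puts it in standard form is (alpha_1, alpha_3, alpha_2). So the algebra is type C_3, i.e. sp(6).

C3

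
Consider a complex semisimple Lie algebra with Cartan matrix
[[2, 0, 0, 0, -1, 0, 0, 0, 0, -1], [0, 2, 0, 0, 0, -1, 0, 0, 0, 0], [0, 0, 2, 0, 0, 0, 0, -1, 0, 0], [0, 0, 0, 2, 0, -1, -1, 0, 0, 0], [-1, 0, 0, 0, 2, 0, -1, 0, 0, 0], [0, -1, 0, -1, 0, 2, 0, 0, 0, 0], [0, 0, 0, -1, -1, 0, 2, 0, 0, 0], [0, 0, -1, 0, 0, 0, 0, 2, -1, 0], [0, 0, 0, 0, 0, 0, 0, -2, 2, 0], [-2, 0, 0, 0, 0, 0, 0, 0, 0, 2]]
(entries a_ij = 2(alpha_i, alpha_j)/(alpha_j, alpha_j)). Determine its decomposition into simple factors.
C_3 + C_7

The diagram associated to this matrix has two connected components: the simple roots {alpha_3, alpha_8, alpha_9} form a chain of 3 nodes with a double edge at one end; the terminal node there is the unique long simple root (C_3), and {alpha_1, alpha_2, alpha_4, alpha_5, alpha_6, alpha_7, alpha_10} form a chain of 7 nodes with a double edge at one end; the terminal node there is the unique long simple root (C_7). A semisimple Lie algebra decomposes uniquely as the direct sum of simple ideals, one per connected component of its Dynkin diagram, so g ≅ C_3 ⊕ C_7 (dimension 21 + 105 = 126).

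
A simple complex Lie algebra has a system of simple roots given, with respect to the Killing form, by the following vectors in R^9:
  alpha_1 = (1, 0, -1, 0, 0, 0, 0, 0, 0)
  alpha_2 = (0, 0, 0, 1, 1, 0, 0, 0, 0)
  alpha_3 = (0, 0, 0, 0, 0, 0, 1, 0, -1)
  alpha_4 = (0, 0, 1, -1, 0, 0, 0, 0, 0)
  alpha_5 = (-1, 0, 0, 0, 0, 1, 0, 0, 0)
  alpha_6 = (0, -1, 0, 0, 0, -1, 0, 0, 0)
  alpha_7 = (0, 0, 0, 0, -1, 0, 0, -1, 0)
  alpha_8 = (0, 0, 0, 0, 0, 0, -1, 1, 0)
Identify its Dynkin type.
Compute the Cartan integers a_ij = 2(alpha_i, alpha_j)/(alpha_j, alpha_j); the resulting 8x8 Cartan matrix is
[[2, 0, 0, -1, -1, 0, 0, 0], [0, 2, 0, -1, 0, 0, -1, 0], [0, 0, 2, 0, 0, 0, 0, -1], [-1, -1, 0, 2, 0, 0, 0, 0], [-1, 0, 0, 0, 2, -1, 0, 0], [0, 0, 0, 0, -1, 2, 0, 0], [0, -1, 0, 0, 0, 0, 2, -1], [0, 0, -1, 0, 0, 0, -1, 2]].
All simple roots have the same length, so the diagram is simply laced. The associated Dynkin diagram is a chain of 8 nodes with single edges (A_8), so the type is A_8 (the algebra sl(9)).

A8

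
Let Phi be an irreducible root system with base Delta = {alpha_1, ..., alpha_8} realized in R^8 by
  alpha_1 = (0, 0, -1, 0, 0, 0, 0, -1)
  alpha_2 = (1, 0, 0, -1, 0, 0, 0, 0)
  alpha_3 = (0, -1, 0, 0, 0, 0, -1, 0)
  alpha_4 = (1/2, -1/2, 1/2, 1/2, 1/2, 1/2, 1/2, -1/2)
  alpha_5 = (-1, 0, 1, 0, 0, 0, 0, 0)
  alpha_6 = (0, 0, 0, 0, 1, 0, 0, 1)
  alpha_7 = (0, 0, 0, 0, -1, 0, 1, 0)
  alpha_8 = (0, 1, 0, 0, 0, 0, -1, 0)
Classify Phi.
Compute the Cartan integers a_ij = 2(alpha_i, alpha_j)/(alpha_j, alpha_j); the resulting 8x8 Cartan matrix is
[[2, 0, 0, 0, -1, -1, 0, 0], [0, 2, 0, 0, -1, 0, 0, 0], [0, 0, 2, 0, 0, 0, -1, 0], [0, 0, 0, 2, 0, 0, 0, -1], [-1, -1, 0, 0, 2, 0, 0, 0], [-1, 0, 0, 0, 0, 2, -1, 0], [0, 0, -1, 0, 0, -1, 2, -1], [0, 0, 0, -1, 0, 0, -1, 2]].
All simple roots have the same length, so the diagram is simply laced. The associated Dynkin diagram is a chain of 7 nodes with one extra node attached to the third node from one end (E_8), so the type is E_8.

type E_8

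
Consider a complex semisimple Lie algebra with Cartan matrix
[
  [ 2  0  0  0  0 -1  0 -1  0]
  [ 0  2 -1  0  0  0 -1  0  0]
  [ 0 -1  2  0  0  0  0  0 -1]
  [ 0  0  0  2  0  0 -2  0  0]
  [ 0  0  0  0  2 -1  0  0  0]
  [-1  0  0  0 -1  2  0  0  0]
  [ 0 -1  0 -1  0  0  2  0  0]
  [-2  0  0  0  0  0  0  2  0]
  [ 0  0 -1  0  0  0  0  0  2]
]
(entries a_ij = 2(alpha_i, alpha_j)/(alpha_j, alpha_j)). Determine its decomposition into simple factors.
C4 + C5

The diagram associated to this matrix has two connected components: the simple roots {alpha_1, alpha_5, alpha_6, alpha_8} form a chain of 4 nodes with a double edge at one end; the terminal node there is the unique long simple root (C_4), and {alpha_2, alpha_3, alpha_4, alpha_7, alpha_9} form a chain of 5 nodes with a double edge at one end; the terminal node there is the unique long simple root (C_5). A semisimple Lie algebra decomposes uniquely as the direct sum of simple ideals, one per connected component of its Dynkin diagram, so g ≅ C_4 ⊕ C_5 (dimension 36 + 55 = 91).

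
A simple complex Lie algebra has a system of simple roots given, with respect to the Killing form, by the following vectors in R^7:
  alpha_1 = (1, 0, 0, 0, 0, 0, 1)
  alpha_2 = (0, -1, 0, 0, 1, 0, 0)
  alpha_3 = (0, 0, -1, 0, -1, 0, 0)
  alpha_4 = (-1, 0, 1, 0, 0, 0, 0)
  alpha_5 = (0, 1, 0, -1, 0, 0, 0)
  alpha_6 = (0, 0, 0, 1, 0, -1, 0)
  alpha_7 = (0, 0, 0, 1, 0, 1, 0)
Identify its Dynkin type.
D_7

Compute the Cartan integers a_ij = 2(alpha_i, alpha_j)/(alpha_j, alpha_j); the resulting 7x7 Cartan matrix is
[[2, 0, 0, -1, 0, 0, 0], [0, 2, -1, 0, -1, 0, 0], [0, -1, 2, -1, 0, 0, 0], [-1, 0, -1, 2, 0, 0, 0], [0, -1, 0, 0, 2, -1, -1], [0, 0, 0, 0, -1, 2, 0], [0, 0, 0, 0, -1, 0, 2]].
All simple roots have the same length, so the diagram is simply laced. The associated Dynkin diagram is a chain of 5 nodes with a fork of two nodes at one end (D_7), so the type is D_7 (the algebra so(14)).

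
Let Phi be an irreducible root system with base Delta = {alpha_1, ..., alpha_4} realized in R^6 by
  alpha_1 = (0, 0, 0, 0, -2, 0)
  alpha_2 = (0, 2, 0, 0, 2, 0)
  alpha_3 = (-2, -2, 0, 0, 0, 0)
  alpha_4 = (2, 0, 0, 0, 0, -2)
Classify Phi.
Compute the Cartan integers a_ij = 2(alpha_i, alpha_j)/(alpha_j, alpha_j); the resulting 4x4 Cartan matrix is
[[2, -1, 0, 0], [-2, 2, -1, 0], [0, -1, 2, -1], [0, 0, -1, 2]].
The roots have two lengths (squared-length ratio 2:1); the short ones are alpha_{1}. The associated Dynkin diagram is a chain of 4 nodes with a double edge at one end; the terminal node there is the unique short simple root (B_4), so the type is B_4 (the algebra so(9)).

B4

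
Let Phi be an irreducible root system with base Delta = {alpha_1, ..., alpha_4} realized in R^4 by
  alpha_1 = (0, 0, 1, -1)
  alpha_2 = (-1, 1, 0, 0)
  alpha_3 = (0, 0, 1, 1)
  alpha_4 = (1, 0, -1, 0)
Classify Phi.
type D_4

Compute the Cartan integers a_ij = 2(alpha_i, alpha_j)/(alpha_j, alpha_j); the resulting 4x4 Cartan matrix is
[[2, 0, 0, -1], [0, 2, 0, -1], [0, 0, 2, -1], [-1, -1, -1, 2]].
All simple roots have the same length, so the diagram is simply laced. The associated Dynkin diagram is a chain of 2 nodes with a fork of two nodes at one end (D_4), so the type is D_4 (the algebra so(8)).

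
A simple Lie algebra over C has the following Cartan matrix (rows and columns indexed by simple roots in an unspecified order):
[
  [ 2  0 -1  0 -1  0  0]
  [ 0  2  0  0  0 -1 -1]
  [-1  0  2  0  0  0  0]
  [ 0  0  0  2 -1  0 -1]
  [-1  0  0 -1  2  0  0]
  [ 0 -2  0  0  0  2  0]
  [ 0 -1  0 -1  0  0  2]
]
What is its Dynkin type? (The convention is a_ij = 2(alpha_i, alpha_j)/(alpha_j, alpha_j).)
The matrix has rank 7 with 2's on the diagonal. Reading the off-diagonal entries as Dynkin edges (a single edge where a_ij = a_ji = -1; a double or triple edge where a_ij * a_ji = 2 or 3), the diagram is a chain of 7 nodes with a double edge at one end; the terminal node there is the unique long simple root (C_7). One simple-root ordering that puts it in standard form is (alpha_3, alpha_1, alpha_5, alpha_4, alpha_7, alpha_2, alpha_6). So the algebra is type C_7, i.e. sp(14).

C_7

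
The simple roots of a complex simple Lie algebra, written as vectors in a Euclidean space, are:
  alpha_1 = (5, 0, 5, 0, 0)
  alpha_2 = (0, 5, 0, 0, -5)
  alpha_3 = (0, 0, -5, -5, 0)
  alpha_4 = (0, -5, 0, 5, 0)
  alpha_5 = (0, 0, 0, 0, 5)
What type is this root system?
Compute the Cartan integers a_ij = 2(alpha_i, alpha_j)/(alpha_j, alpha_j); the resulting 5x5 Cartan matrix is
[[2, 0, -1, 0, 0], [0, 2, 0, -1, -2], [-1, 0, 2, -1, 0], [0, -1, -1, 2, 0], [0, -1, 0, 0, 2]].
The roots have two lengths (squared-length ratio 2:1); the short ones are alpha_{5}. The associated Dynkin diagram is a chain of 5 nodes with a double edge at one end; the terminal node there is the unique short simple root (B_5), so the type is B_5 (the algebra so(11)).

type B_5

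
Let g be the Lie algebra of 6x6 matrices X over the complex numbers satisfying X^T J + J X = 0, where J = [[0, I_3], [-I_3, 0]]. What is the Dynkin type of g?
C_3 (sp(6))

This is sp(6), which has dimension 6(6+1)/2 = 21 and rank 6/2 = 3. In the classification of classical Lie algebras, the symplectic algebra sp(2n) has type C_n; here n = 3, so the Dynkin diagram is a chain of 3 nodes with a double edge at one end; the terminal node there is the unique long simple root (C_3). Hence the type is C_3.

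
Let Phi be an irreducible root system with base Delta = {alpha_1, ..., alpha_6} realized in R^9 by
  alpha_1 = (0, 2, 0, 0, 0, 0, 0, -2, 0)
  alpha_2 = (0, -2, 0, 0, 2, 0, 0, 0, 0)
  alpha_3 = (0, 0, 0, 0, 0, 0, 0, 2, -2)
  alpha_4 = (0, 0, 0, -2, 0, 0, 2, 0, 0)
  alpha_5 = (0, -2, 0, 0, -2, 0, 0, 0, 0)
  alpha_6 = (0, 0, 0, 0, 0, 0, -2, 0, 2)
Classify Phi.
type D_6

Compute the Cartan integers a_ij = 2(alpha_i, alpha_j)/(alpha_j, alpha_j); the resulting 6x6 Cartan matrix is
[[2, -1, -1, 0, -1, 0], [-1, 2, 0, 0, 0, 0], [-1, 0, 2, 0, 0, -1], [0, 0, 0, 2, 0, -1], [-1, 0, 0, 0, 2, 0], [0, 0, -1, -1, 0, 2]].
All simple roots have the same length, so the diagram is simply laced. The associated Dynkin diagram is a chain of 4 nodes with a fork of two nodes at one end (D_6), so the type is D_6 (the algebra so(12)).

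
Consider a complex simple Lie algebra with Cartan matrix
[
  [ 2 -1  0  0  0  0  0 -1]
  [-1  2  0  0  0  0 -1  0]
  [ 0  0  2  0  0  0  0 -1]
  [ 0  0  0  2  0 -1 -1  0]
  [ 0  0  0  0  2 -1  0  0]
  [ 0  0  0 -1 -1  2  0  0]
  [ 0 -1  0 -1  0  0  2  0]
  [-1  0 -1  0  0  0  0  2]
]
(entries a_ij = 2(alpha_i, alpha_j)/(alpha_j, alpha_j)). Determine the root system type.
The matrix has rank 8 with 2's on the diagonal. Reading the off-diagonal entries as Dynkin edges (a single edge where a_ij = a_ji = -1; a double or triple edge where a_ij * a_ji = 2 or 3), the diagram is a chain of 8 nodes with single edges (A_8). One simple-root ordering that puts it in standard form is (alpha_3, alpha_8, alpha_1, alpha_2, alpha_7, alpha_4, alpha_6, alpha_5). So the algebra is type A_8, i.e. sl(9).

A_8 (sl(9))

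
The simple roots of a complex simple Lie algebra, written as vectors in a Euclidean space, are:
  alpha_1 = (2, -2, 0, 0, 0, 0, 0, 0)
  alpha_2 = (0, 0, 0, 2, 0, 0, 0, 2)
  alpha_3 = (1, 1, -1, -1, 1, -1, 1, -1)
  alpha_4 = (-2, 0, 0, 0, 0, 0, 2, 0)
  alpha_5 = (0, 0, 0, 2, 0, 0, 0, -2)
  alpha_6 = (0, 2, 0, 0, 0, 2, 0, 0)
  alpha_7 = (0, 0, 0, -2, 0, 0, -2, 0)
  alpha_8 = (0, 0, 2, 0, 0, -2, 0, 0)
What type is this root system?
Compute the Cartan integers a_ij = 2(alpha_i, alpha_j)/(alpha_j, alpha_j); the resulting 8x8 Cartan matrix is
[[2, 0, 0, -1, 0, -1, 0, 0], [0, 2, -1, 0, 0, 0, -1, 0], [0, -1, 2, 0, 0, 0, 0, 0], [-1, 0, 0, 2, 0, 0, -1, 0], [0, 0, 0, 0, 2, 0, -1, 0], [-1, 0, 0, 0, 0, 2, 0, -1], [0, -1, 0, -1, -1, 0, 2, 0], [0, 0, 0, 0, 0, -1, 0, 2]].
All simple roots have the same length, so the diagram is simply laced. The associated Dynkin diagram is a chain of 7 nodes with one extra node attached to the third node from one end (E_8), so the type is E_8.

E8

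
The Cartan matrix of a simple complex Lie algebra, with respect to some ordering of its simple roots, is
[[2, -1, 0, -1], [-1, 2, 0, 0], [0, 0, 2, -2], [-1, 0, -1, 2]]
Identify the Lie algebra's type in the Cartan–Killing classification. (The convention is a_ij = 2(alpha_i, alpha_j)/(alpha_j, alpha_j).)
C_4

The matrix has rank 4 with 2's on the diagonal. Reading the off-diagonal entries as Dynkin edges (a single edge where a_ij = a_ji = -1; a double or triple edge where a_ij * a_ji = 2 or 3), the diagram is a chain of 4 nodes with a double edge at one end; the terminal node there is the unique long simple root (C_4). One simple-root ordering that puts it in standard form is (alpha_2, alpha_1, alpha_4, alpha_3). So the algebra is type C_4, i.e. sp(8).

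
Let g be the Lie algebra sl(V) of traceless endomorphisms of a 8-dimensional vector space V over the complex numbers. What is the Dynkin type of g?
This is sl(8), which has dimension 8^2 - 1 = 63 and rank 8 - 1 = 7 (a Cartan subalgebra is the diagonal traceless matrices). In the classification of classical Lie algebras, the special linear algebra sl(n+1) has type A_n; here n = 7, so the Dynkin diagram is a chain of 7 nodes with single edges (A_7). Hence the type is A_7.

type A_7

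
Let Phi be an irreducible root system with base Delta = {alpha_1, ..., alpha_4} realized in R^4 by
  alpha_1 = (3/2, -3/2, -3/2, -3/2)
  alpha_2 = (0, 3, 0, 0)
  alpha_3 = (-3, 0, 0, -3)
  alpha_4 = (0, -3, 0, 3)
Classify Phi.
type F_4

Compute the Cartan integers a_ij = 2(alpha_i, alpha_j)/(alpha_j, alpha_j); the resulting 4x4 Cartan matrix is
[[2, -1, 0, 0], [-1, 2, 0, -1], [0, 0, 2, -1], [0, -2, -1, 2]].
The roots have two lengths (squared-length ratio 2:1); the short ones are alpha_{1,2}. The associated Dynkin diagram is a chain of 4 nodes with a double edge between the middle two (F_4), so the type is F_4.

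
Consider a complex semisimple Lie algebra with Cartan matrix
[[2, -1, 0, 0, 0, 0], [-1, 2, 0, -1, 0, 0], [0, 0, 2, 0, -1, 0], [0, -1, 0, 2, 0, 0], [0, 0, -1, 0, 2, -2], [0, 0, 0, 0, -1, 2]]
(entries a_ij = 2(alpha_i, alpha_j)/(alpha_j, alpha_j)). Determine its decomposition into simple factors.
A_3 ⊕ B_3

The diagram associated to this matrix has two connected components: the simple roots {alpha_1, alpha_2, alpha_4} form a chain of 3 nodes with single edges (A_3), and {alpha_3, alpha_5, alpha_6} form a chain of 3 nodes with a double edge at one end; the terminal node there is the unique short simple root (B_3). A semisimple Lie algebra decomposes uniquely as the direct sum of simple ideals, one per connected component of its Dynkin diagram, so g ≅ A_3 ⊕ B_3 (dimension 15 + 21 = 36).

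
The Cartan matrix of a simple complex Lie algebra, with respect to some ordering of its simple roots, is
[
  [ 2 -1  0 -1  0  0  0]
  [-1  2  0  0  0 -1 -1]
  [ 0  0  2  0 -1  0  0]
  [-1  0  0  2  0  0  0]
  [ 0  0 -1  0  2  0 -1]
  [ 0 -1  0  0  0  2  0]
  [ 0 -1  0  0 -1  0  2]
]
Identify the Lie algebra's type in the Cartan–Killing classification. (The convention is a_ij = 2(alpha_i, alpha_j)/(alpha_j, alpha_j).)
type E_7

The matrix has rank 7 with 2's on the diagonal. Reading the off-diagonal entries as Dynkin edges (a single edge where a_ij = a_ji = -1; a double or triple edge where a_ij * a_ji = 2 or 3), the diagram is a chain of 6 nodes with one extra node attached to the third node from one end (E_7). One simple-root ordering that puts it in standard form is (alpha_4, alpha_6, alpha_1, alpha_2, alpha_7, alpha_5, alpha_3). So the algebra is type E_7.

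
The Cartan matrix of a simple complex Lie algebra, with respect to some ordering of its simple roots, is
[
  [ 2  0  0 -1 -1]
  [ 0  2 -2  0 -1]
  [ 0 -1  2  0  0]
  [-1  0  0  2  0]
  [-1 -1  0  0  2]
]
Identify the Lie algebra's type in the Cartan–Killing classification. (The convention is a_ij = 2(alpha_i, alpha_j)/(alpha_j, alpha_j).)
The matrix has rank 5 with 2's on the diagonal. Reading the off-diagonal entries as Dynkin edges (a single edge where a_ij = a_ji = -1; a double or triple edge where a_ij * a_ji = 2 or 3), the diagram is a chain of 5 nodes with a double edge at one end; the terminal node there is the unique short simple root (B_5). One simple-root ordering that puts it in standard form is (alpha_4, alpha_1, alpha_5, alpha_2, alpha_3). So the algebra is type B_5, i.e. so(11).

type B_5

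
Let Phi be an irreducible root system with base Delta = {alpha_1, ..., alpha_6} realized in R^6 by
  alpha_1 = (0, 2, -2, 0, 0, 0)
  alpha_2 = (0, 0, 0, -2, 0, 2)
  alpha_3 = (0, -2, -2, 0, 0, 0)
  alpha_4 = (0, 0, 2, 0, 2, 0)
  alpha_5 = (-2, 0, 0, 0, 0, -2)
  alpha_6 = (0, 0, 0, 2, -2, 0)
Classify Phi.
D6

Compute the Cartan integers a_ij = 2(alpha_i, alpha_j)/(alpha_j, alpha_j); the resulting 6x6 Cartan matrix is
[[2, 0, 0, -1, 0, 0], [0, 2, 0, 0, -1, -1], [0, 0, 2, -1, 0, 0], [-1, 0, -1, 2, 0, -1], [0, -1, 0, 0, 2, 0], [0, -1, 0, -1, 0, 2]].
All simple roots have the same length, so the diagram is simply laced. The associated Dynkin diagram is a chain of 4 nodes with a fork of two nodes at one end (D_6), so the type is D_6 (the algebra so(12)).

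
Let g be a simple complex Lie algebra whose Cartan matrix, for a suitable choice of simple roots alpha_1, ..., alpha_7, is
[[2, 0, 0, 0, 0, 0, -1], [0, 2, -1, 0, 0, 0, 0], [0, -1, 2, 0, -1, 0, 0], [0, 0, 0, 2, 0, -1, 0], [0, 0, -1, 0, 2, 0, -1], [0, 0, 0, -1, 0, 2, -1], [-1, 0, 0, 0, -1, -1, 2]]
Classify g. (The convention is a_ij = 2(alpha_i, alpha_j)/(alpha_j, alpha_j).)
The matrix has rank 7 with 2's on the diagonal. Reading the off-diagonal entries as Dynkin edges (a single edge where a_ij = a_ji = -1; a double or triple edge where a_ij * a_ji = 2 or 3), the diagram is a chain of 6 nodes with one extra node attached to the third node from one end (E_7). One simple-root ordering that puts it in standard form is (alpha_4, alpha_1, alpha_6, alpha_7, alpha_5, alpha_3, alpha_2). So the algebra is type E_7.

E_7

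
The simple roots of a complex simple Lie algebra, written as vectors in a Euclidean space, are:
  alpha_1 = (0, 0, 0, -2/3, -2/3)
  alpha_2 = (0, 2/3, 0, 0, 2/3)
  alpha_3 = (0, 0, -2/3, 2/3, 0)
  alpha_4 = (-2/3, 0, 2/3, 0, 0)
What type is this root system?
Compute the Cartan integers a_ij = 2(alpha_i, alpha_j)/(alpha_j, alpha_j); the resulting 4x4 Cartan matrix is
[[2, -1, -1, 0], [-1, 2, 0, 0], [-1, 0, 2, -1], [0, 0, -1, 2]].
All simple roots have the same length, so the diagram is simply laced. The associated Dynkin diagram is a chain of 4 nodes with single edges (A_4), so the type is A_4 (the algebra sl(5)).

A_4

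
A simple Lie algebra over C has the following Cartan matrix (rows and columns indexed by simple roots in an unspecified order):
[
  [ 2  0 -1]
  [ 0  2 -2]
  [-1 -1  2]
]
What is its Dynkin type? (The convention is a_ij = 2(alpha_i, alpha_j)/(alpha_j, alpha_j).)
The matrix has rank 3 with 2's on the diagonal. Reading the off-diagonal entries as Dynkin edges (a single edge where a_ij = a_ji = -1; a double or triple edge where a_ij * a_ji = 2 or 3), the diagram is a chain of 3 nodes with a double edge at one end; the terminal node there is the unique long simple root (C_3). One simple-root ordering that puts it in standard form is (alpha_1, alpha_3, alpha_2). So the algebra is type C_3, i.e. sp(6).

type C_3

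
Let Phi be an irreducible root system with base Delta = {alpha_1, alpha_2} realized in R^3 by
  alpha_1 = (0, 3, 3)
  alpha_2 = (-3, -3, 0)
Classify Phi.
Compute the Cartan integers a_ij = 2(alpha_i, alpha_j)/(alpha_j, alpha_j); the resulting 2x2 Cartan matrix is
[[2, -1], [-1, 2]].
All simple roots have the same length, so the diagram is simply laced. The associated Dynkin diagram is a chain of 2 nodes with single edges (A_2), so the type is A_2 (the algebra sl(3)).

A_2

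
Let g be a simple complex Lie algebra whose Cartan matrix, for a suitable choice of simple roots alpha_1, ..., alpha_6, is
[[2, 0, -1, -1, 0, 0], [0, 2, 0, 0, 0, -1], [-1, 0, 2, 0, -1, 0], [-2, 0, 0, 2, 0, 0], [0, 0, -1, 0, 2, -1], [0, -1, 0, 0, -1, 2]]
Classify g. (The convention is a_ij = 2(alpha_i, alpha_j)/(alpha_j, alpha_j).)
C_6 (sp(12))

The matrix has rank 6 with 2's on the diagonal. Reading the off-diagonal entries as Dynkin edges (a single edge where a_ij = a_ji = -1; a double or triple edge where a_ij * a_ji = 2 or 3), the diagram is a chain of 6 nodes with a double edge at one end; the terminal node there is the unique long simple root (C_6). One simple-root ordering that puts it in standard form is (alpha_2, alpha_6, alpha_5, alpha_3, alpha_1, alpha_4). So the algebra is type C_6, i.e. sp(12).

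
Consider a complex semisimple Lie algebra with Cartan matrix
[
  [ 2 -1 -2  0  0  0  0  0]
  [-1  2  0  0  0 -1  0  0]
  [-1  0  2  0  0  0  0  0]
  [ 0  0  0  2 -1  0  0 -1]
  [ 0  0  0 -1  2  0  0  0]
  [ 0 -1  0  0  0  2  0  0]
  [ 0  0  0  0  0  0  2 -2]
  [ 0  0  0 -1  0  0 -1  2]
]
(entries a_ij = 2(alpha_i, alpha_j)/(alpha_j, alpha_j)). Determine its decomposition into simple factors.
B_4 ⊕ C_4

The diagram associated to this matrix has two connected components: the simple roots {alpha_1, alpha_2, alpha_3, alpha_6} form a chain of 4 nodes with a double edge at one end; the terminal node there is the unique short simple root (B_4), and {alpha_4, alpha_5, alpha_7, alpha_8} form a chain of 4 nodes with a double edge at one end; the terminal node there is the unique long simple root (C_4). A semisimple Lie algebra decomposes uniquely as the direct sum of simple ideals, one per connected component of its Dynkin diagram, so g ≅ B_4 ⊕ C_4 (dimension 36 + 36 = 72).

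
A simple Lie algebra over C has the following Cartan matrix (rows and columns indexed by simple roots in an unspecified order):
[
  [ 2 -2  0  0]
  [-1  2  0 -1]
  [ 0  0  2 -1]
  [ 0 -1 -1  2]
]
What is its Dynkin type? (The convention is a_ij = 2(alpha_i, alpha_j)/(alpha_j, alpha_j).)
The matrix has rank 4 with 2's on the diagonal. Reading the off-diagonal entries as Dynkin edges (a single edge where a_ij = a_ji = -1; a double or triple edge where a_ij * a_ji = 2 or 3), the diagram is a chain of 4 nodes with a double edge at one end; the terminal node there is the unique long simple root (C_4). One simple-root ordering that puts it in standard form is (alpha_3, alpha_4, alpha_2, alpha_1). So the algebra is type C_4, i.e. sp(8).

C_4 (sp(8))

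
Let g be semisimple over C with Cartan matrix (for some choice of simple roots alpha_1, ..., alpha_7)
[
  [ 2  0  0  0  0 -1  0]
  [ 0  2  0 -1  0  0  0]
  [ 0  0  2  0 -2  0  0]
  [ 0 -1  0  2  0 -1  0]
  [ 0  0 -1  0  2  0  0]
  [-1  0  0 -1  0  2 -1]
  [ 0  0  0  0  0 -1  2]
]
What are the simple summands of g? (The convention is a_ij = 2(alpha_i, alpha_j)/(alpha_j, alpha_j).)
The diagram associated to this matrix has two connected components: the simple roots {alpha_3, alpha_5} form a chain of 2 nodes with a double edge at one end; the terminal node there is the unique short simple root (B_2), and {alpha_1, alpha_2, alpha_4, alpha_6, alpha_7} form a chain of 3 nodes with a fork of two nodes at one end (D_5). A semisimple Lie algebra decomposes uniquely as the direct sum of simple ideals, one per connected component of its Dynkin diagram, so g ≅ B_2 ⊕ D_5 (dimension 10 + 45 = 55).

B_2 ⊕ D_5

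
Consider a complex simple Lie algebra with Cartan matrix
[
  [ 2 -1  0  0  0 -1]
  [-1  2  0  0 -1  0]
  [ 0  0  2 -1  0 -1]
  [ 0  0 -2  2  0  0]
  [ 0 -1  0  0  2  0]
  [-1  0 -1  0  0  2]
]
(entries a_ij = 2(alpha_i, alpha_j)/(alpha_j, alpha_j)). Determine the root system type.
C6

The matrix has rank 6 with 2's on the diagonal. Reading the off-diagonal entries as Dynkin edges (a single edge where a_ij = a_ji = -1; a double or triple edge where a_ij * a_ji = 2 or 3), the diagram is a chain of 6 nodes with a double edge at one end; the terminal node there is the unique long simple root (C_6). One simple-root ordering that puts it in standard form is (alpha_5, alpha_2, alpha_1, alpha_6, alpha_3, alpha_4). So the algebra is type C_6, i.e. sp(12).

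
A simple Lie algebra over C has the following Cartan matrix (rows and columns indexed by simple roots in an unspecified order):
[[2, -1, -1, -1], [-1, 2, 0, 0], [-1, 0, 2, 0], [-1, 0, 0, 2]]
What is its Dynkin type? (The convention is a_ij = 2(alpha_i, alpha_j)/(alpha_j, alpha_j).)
type D_4

The matrix has rank 4 with 2's on the diagonal. Reading the off-diagonal entries as Dynkin edges (a single edge where a_ij = a_ji = -1; a double or triple edge where a_ij * a_ji = 2 or 3), the diagram is a chain of 2 nodes with a fork of two nodes at one end (D_4). One simple-root ordering that puts it in standard form is (alpha_3, alpha_1, alpha_2, alpha_4). So the algebra is type D_4, i.e. so(8).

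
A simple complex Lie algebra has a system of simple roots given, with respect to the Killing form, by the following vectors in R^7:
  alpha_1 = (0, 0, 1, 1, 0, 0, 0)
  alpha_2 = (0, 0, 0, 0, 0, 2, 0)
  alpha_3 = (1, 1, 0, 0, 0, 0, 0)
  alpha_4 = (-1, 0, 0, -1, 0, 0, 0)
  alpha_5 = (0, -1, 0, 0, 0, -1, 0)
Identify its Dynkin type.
C5

Compute the Cartan integers a_ij = 2(alpha_i, alpha_j)/(alpha_j, alpha_j); the resulting 5x5 Cartan matrix is
[[2, 0, 0, -1, 0], [0, 2, 0, 0, -2], [0, 0, 2, -1, -1], [-1, 0, -1, 2, 0], [0, -1, -1, 0, 2]].
The roots have two lengths (squared-length ratio 2:1); the short ones are alpha_{1,3,4,5}. The associated Dynkin diagram is a chain of 5 nodes with a double edge at one end; the terminal node there is the unique long simple root (C_5), so the type is C_5 (the algebra sp(10)).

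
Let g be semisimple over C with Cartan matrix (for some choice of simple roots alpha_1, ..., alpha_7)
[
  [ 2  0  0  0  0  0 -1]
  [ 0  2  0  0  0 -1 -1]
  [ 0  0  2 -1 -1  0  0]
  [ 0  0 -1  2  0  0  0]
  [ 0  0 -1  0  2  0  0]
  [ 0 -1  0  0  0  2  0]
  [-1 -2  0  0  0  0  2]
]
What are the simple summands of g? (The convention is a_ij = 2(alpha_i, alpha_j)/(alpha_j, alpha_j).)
type A_3 ⊕ type F_4

The diagram associated to this matrix has two connected components: the simple roots {alpha_3, alpha_4, alpha_5} form a chain of 3 nodes with single edges (A_3), and {alpha_1, alpha_2, alpha_6, alpha_7} form a chain of 4 nodes with a double edge between the middle two (F_4). A semisimple Lie algebra decomposes uniquely as the direct sum of simple ideals, one per connected component of its Dynkin diagram, so g ≅ A_3 ⊕ F_4 (dimension 15 + 52 = 67).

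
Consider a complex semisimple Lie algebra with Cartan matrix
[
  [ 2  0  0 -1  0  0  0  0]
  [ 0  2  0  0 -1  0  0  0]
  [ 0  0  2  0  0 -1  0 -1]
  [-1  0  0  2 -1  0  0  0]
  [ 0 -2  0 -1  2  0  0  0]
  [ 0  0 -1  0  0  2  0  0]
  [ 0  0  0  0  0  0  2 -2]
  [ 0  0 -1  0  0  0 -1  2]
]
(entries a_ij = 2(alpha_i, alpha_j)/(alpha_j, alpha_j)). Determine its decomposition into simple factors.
The diagram associated to this matrix has two connected components: the simple roots {alpha_1, alpha_2, alpha_4, alpha_5} form a chain of 4 nodes with a double edge at one end; the terminal node there is the unique short simple root (B_4), and {alpha_3, alpha_6, alpha_7, alpha_8} form a chain of 4 nodes with a double edge at one end; the terminal node there is the unique long simple root (C_4). A semisimple Lie algebra decomposes uniquely as the direct sum of simple ideals, one per connected component of its Dynkin diagram, so g ≅ B_4 ⊕ C_4 (dimension 36 + 36 = 72).

B_4 ⊕ C_4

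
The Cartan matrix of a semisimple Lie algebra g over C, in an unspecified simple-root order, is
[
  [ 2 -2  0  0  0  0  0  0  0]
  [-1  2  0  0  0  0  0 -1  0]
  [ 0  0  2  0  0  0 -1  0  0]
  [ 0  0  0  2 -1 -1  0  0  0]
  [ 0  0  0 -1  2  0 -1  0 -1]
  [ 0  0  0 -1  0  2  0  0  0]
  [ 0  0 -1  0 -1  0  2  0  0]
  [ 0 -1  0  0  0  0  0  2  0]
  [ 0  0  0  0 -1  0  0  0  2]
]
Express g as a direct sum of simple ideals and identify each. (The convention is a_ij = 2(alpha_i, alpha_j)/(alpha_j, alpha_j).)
type C_3 + type E_6

The diagram associated to this matrix has two connected components: the simple roots {alpha_1, alpha_2, alpha_8} form a chain of 3 nodes with a double edge at one end; the terminal node there is the unique long simple root (C_3), and {alpha_3, alpha_4, alpha_5, alpha_6, alpha_7, alpha_9} form a chain of 5 nodes with one extra node attached to the third node from one end (E_6). A semisimple Lie algebra decomposes uniquely as the direct sum of simple ideals, one per connected component of its Dynkin diagram, so g ≅ C_3 ⊕ E_6 (dimension 21 + 78 = 99).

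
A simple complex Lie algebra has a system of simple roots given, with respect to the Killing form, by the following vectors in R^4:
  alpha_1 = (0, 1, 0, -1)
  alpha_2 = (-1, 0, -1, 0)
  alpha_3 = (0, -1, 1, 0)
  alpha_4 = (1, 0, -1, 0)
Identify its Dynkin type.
D_4 (so(8))

Compute the Cartan integers a_ij = 2(alpha_i, alpha_j)/(alpha_j, alpha_j); the resulting 4x4 Cartan matrix is
[[2, 0, -1, 0], [0, 2, -1, 0], [-1, -1, 2, -1], [0, 0, -1, 2]].
All simple roots have the same length, so the diagram is simply laced. The associated Dynkin diagram is a chain of 2 nodes with a fork of two nodes at one end (D_4), so the type is D_4 (the algebra so(8)).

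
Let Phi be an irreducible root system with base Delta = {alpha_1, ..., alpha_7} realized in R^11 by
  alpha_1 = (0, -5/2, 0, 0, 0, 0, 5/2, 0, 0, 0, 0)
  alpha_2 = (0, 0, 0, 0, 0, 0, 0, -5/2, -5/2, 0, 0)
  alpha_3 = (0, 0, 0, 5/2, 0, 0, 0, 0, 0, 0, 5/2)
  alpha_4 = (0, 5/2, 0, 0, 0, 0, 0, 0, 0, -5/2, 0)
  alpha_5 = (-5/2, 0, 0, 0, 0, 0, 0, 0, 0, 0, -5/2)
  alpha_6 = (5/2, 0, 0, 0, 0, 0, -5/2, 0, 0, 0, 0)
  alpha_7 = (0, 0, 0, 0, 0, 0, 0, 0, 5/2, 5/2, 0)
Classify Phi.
type A_7

Compute the Cartan integers a_ij = 2(alpha_i, alpha_j)/(alpha_j, alpha_j); the resulting 7x7 Cartan matrix is
[[2, 0, 0, -1, 0, -1, 0], [0, 2, 0, 0, 0, 0, -1], [0, 0, 2, 0, -1, 0, 0], [-1, 0, 0, 2, 0, 0, -1], [0, 0, -1, 0, 2, -1, 0], [-1, 0, 0, 0, -1, 2, 0], [0, -1, 0, -1, 0, 0, 2]].
All simple roots have the same length, so the diagram is simply laced. The associated Dynkin diagram is a chain of 7 nodes with single edges (A_7), so the type is A_7 (the algebra sl(8)).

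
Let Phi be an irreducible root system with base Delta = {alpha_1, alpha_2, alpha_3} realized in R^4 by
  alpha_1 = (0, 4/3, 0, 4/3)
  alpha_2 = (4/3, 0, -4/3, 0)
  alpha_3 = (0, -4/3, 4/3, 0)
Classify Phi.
Compute the Cartan integers a_ij = 2(alpha_i, alpha_j)/(alpha_j, alpha_j); the resulting 3x3 Cartan matrix is
[[2, 0, -1], [0, 2, -1], [-1, -1, 2]].
All simple roots have the same length, so the diagram is simply laced. The associated Dynkin diagram is a chain of 3 nodes with single edges (A_3), so the type is A_3 (the algebra sl(4)).

type A_3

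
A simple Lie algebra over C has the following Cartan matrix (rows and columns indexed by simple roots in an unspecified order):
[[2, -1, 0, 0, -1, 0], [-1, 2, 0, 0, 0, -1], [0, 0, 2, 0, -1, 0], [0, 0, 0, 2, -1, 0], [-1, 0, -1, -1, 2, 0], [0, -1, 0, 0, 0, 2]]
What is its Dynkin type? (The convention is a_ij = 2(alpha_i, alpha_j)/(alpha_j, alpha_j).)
The matrix has rank 6 with 2's on the diagonal. Reading the off-diagonal entries as Dynkin edges (a single edge where a_ij = a_ji = -1; a double or triple edge where a_ij * a_ji = 2 or 3), the diagram is a chain of 4 nodes with a fork of two nodes at one end (D_6). One simple-root ordering that puts it in standard form is (alpha_6, alpha_2, alpha_1, alpha_5, alpha_3, alpha_4). So the algebra is type D_6, i.e. so(12).

D6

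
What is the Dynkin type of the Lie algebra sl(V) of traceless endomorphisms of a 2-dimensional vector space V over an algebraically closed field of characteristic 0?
type A_1

This is sl(2), which has dimension 2^2 - 1 = 3 and rank 2 - 1 = 1 (a Cartan subalgebra is the diagonal traceless matrices). In the classification of classical Lie algebras, the special linear algebra sl(n+1) has type A_n; here n = 1, so the Dynkin diagram is a chain of 1 nodes with single edges (A_1). Hence the type is A_1.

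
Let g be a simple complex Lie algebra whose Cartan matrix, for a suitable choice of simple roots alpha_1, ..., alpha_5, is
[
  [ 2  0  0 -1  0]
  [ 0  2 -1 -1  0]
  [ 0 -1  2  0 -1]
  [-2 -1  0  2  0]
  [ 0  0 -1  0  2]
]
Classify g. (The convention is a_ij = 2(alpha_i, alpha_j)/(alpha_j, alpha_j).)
B_5

The matrix has rank 5 with 2's on the diagonal. Reading the off-diagonal entries as Dynkin edges (a single edge where a_ij = a_ji = -1; a double or triple edge where a_ij * a_ji = 2 or 3), the diagram is a chain of 5 nodes with a double edge at one end; the terminal node there is the unique short simple root (B_5). One simple-root ordering that puts it in standard form is (alpha_5, alpha_3, alpha_2, alpha_4, alpha_1). So the algebra is type B_5, i.e. so(11).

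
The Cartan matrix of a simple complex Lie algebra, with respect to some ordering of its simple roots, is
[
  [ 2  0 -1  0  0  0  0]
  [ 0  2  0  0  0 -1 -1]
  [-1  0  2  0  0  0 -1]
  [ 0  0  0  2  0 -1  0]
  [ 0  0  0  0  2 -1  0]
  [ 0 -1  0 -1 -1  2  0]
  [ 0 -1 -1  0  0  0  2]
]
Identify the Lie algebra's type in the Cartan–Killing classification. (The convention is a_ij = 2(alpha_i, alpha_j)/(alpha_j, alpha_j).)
The matrix has rank 7 with 2's on the diagonal. Reading the off-diagonal entries as Dynkin edges (a single edge where a_ij = a_ji = -1; a double or triple edge where a_ij * a_ji = 2 or 3), the diagram is a chain of 5 nodes with a fork of two nodes at one end (D_7). One simple-root ordering that puts it in standard form is (alpha_1, alpha_3, alpha_7, alpha_2, alpha_6, alpha_5, alpha_4). So the algebra is type D_7, i.e. so(14).

D_7 (so(14))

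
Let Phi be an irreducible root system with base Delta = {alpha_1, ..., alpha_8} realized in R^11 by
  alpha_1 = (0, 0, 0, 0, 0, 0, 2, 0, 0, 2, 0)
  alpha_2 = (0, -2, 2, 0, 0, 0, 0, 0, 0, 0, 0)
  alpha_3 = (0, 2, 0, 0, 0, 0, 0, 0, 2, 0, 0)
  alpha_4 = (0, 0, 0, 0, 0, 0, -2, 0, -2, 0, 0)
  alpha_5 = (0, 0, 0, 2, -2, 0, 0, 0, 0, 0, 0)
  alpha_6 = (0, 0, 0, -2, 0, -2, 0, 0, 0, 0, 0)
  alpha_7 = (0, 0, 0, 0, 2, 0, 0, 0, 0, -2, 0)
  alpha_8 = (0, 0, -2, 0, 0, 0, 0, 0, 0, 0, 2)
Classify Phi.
Compute the Cartan integers a_ij = 2(alpha_i, alpha_j)/(alpha_j, alpha_j); the resulting 8x8 Cartan matrix is
[[2, 0, 0, -1, 0, 0, -1, 0], [0, 2, -1, 0, 0, 0, 0, -1], [0, -1, 2, -1, 0, 0, 0, 0], [-1, 0, -1, 2, 0, 0, 0, 0], [0, 0, 0, 0, 2, -1, -1, 0], [0, 0, 0, 0, -1, 2, 0, 0], [-1, 0, 0, 0, -1, 0, 2, 0], [0, -1, 0, 0, 0, 0, 0, 2]].
All simple roots have the same length, so the diagram is simply laced. The associated Dynkin diagram is a chain of 8 nodes with single edges (A_8), so the type is A_8 (the algebra sl(9)).

A8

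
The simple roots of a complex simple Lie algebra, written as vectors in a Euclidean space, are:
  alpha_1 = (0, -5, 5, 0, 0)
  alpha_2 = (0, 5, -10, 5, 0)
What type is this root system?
type G_2

Compute the Cartan integers a_ij = 2(alpha_i, alpha_j)/(alpha_j, alpha_j); the resulting 2x2 Cartan matrix is
[[2, -1], [-3, 2]].
The roots have two lengths (squared-length ratio 3:1); the short ones are alpha_{1}. The associated Dynkin diagram is two nodes joined by a triple edge (G_2), so the type is G_2.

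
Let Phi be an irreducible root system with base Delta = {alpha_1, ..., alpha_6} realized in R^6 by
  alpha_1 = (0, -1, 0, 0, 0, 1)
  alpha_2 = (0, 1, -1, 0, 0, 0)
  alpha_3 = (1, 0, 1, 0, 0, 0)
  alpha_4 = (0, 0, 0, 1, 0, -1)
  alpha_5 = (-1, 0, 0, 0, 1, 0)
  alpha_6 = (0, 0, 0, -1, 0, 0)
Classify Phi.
Compute the Cartan integers a_ij = 2(alpha_i, alpha_j)/(alpha_j, alpha_j); the resulting 6x6 Cartan matrix is
[[2, -1, 0, -1, 0, 0], [-1, 2, -1, 0, 0, 0], [0, -1, 2, 0, -1, 0], [-1, 0, 0, 2, 0, -2], [0, 0, -1, 0, 2, 0], [0, 0, 0, -1, 0, 2]].
The roots have two lengths (squared-length ratio 2:1); the short ones are alpha_{6}. The associated Dynkin diagram is a chain of 6 nodes with a double edge at one end; the terminal node there is the unique short simple root (B_6), so the type is B_6 (the algebra so(13)).

B_6 (so(13))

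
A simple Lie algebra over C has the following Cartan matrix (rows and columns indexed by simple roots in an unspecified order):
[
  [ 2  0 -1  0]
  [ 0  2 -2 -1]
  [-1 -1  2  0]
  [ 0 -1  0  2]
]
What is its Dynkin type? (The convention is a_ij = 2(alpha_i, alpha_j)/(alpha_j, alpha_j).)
The matrix has rank 4 with 2's on the diagonal. Reading the off-diagonal entries as Dynkin edges (a single edge where a_ij = a_ji = -1; a double or triple edge where a_ij * a_ji = 2 or 3), the diagram is a chain of 4 nodes with a double edge between the middle two (F_4). One simple-root ordering that puts it in standard form is (alpha_4, alpha_2, alpha_3, alpha_1). So the algebra is type F_4.

F_4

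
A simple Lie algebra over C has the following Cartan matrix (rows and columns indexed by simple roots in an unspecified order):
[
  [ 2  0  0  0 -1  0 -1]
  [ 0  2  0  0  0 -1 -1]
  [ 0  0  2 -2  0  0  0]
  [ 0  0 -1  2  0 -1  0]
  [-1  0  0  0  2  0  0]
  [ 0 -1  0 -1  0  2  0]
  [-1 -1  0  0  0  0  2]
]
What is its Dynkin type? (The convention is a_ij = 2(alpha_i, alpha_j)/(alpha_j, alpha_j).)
type C_7

The matrix has rank 7 with 2's on the diagonal. Reading the off-diagonal entries as Dynkin edges (a single edge where a_ij = a_ji = -1; a double or triple edge where a_ij * a_ji = 2 or 3), the diagram is a chain of 7 nodes with a double edge at one end; the terminal node there is the unique long simple root (C_7). One simple-root ordering that puts it in standard form is (alpha_5, alpha_1, alpha_7, alpha_2, alpha_6, alpha_4, alpha_3). So the algebra is type C_7, i.e. sp(14).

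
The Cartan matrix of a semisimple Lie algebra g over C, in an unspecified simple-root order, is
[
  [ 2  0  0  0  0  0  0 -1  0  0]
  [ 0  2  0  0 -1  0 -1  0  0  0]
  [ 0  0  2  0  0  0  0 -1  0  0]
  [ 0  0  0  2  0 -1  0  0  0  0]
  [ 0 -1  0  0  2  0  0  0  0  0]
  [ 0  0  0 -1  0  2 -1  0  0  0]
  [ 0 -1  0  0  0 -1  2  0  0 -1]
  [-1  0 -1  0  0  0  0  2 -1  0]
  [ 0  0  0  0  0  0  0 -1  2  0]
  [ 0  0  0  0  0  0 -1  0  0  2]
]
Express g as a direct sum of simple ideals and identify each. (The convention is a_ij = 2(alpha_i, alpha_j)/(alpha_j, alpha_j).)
The diagram associated to this matrix has two connected components: the simple roots {alpha_1, alpha_3, alpha_8, alpha_9} form a chain of 2 nodes with a fork of two nodes at one end (D_4), and {alpha_2, alpha_4, alpha_5, alpha_6, alpha_7, alpha_10} form a chain of 5 nodes with one extra node attached to the third node from one end (E_6). A semisimple Lie algebra decomposes uniquely as the direct sum of simple ideals, one per connected component of its Dynkin diagram, so g ≅ D_4 ⊕ E_6 (dimension 28 + 78 = 106).

D_4 (so(8)) + E_6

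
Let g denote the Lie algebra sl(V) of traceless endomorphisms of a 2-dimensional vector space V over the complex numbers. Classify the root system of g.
This is sl(2), which has dimension 2^2 - 1 = 3 and rank 2 - 1 = 1 (a Cartan subalgebra is the diagonal traceless matrices). In the classification of classical Lie algebras, the special linear algebra sl(n+1) has type A_n; here n = 1, so the Dynkin diagram is a chain of 1 nodes with single edges (A_1). Hence the type is A_1.

A1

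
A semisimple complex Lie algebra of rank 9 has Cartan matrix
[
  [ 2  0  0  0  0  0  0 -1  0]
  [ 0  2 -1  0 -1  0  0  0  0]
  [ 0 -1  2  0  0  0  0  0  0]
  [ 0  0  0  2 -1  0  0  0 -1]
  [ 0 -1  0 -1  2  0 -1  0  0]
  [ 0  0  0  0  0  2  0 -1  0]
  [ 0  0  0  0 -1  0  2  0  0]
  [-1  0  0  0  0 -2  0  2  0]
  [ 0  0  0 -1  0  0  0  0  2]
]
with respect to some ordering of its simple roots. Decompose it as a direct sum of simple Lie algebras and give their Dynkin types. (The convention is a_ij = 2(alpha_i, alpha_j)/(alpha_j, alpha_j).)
The diagram associated to this matrix has two connected components: the simple roots {alpha_1, alpha_6, alpha_8} form a chain of 3 nodes with a double edge at one end; the terminal node there is the unique short simple root (B_3), and {alpha_2, alpha_3, alpha_4, alpha_5, alpha_7, alpha_9} form a chain of 5 nodes with one extra node attached to the third node from one end (E_6). A semisimple Lie algebra decomposes uniquely as the direct sum of simple ideals, one per connected component of its Dynkin diagram, so g ≅ B_3 ⊕ E_6 (dimension 21 + 78 = 99).

type B_3 + type E_6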